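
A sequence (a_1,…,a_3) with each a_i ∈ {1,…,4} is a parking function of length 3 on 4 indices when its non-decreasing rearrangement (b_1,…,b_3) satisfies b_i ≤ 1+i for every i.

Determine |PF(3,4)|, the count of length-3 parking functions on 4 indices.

50

|PF(3,4)| = (4+1−3)·(4+1)^{3−1} = 2 · 25 = 50
Check (2,4,3) → sorted (2,3,4): b_i ≤ 1+i ∀i, a PF.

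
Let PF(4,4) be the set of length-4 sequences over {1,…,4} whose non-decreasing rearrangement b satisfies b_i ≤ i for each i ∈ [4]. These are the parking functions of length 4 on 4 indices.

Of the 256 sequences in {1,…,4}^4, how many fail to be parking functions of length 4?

131

|PF(4,4)| = 1·5^3 = 1 · 125 = 125 [KW]
One tuple (3,2,3,2) → sorted (2,2,3,3): b_1=2>1, not a PF.
Total 256; non-PF = 256−125 = 131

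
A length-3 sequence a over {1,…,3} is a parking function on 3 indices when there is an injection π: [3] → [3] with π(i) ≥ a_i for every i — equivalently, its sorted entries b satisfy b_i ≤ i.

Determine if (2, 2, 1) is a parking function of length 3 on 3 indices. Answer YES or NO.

Sorted: b = (1, 2, 2).
  b_1=1 ≤ 1
  b_2=2 ≤ 2
  b_3=2 ≤ 3
All bounds hold ⇒ YES

YES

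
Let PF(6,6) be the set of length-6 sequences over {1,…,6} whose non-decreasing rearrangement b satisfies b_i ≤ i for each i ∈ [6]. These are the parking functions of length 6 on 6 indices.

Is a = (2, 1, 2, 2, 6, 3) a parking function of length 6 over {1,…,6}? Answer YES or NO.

YES

Sorted: b = (1, 2, 2, 2, 3, 6).
  b_1=1 ≤ 1
  b_2=2 ≤ 2
  b_3=2 ≤ 3
  b_4=2 ≤ 4
  b_5=3 ≤ 5
  b_6=6 ≤ 6
All bounds hold ⇒ YES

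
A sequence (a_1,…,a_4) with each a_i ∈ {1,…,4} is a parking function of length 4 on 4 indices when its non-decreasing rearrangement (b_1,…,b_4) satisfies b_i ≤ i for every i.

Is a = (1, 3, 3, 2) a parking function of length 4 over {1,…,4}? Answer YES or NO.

YES

Sorted: b = (1, 2, 3, 3).
  b_1=1 ≤ 1
  b_2=2 ≤ 2
  b_3=3 ≤ 3
  b_4=3 ≤ 4
All bounds hold ⇒ YES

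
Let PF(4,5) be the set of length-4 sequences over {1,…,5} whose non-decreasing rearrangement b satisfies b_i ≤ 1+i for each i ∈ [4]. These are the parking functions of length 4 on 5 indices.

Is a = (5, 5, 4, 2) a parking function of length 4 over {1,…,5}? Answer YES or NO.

NO

Sorted: b = (2, 4, 5, 5).
  b_1=2 ≤ 2
  b_2=4 > 3
  fails at i=2 ⇒ NO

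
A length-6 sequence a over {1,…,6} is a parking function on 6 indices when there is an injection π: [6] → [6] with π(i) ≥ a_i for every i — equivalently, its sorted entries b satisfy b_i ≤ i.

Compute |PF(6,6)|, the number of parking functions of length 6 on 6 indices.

|PF| = (6+1−6)·(6+1)^{6−1} = 1×16807 = 16807
E.g. (3,6,3,1,2,2) → sorted (1,2,2,3,3,6): b_i ≤ i ∀i, a PF.

16807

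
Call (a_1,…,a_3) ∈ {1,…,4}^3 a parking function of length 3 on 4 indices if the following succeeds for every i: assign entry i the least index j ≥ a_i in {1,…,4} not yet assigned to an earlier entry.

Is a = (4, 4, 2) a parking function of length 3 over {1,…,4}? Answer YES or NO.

Sorted: b = (2, 4, 4).
  b_1=2 ≤ 2
  b_2=4 > 3
  fails at i=2 ⇒ NO

NO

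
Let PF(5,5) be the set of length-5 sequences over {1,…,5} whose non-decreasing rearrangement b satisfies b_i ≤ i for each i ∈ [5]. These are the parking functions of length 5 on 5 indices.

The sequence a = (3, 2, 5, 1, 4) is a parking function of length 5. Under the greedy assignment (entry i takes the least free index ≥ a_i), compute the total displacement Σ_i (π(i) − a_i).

Σπ(i) = 1+…+5 = 15; Σa = 3+2+5+1+4 = 15; disp = 15−15 = 0.

0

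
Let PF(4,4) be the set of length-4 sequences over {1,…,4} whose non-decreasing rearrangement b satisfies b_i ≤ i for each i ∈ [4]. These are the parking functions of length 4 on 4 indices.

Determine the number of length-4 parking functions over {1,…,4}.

Count = (4−4+1)·(4+1)^(4−1) = 1·125 = 125 (Konheim–Weiss)
Example (1,2,4,2) → sorted (1,2,2,4): b_i ≤ i ∀i, a PF.

125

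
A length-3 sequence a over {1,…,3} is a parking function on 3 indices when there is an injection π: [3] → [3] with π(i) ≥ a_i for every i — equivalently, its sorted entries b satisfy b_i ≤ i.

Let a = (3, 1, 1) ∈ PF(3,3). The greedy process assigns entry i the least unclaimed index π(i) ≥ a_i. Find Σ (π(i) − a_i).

Σπ(i) = 1+…+3 = 6; Σa = 3+1+1 = 5; disp = 6−5 = 1.

1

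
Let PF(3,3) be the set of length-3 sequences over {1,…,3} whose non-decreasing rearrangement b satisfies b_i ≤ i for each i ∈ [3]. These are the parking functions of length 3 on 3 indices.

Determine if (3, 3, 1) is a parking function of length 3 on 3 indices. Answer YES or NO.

Order a: b = (1, 3, 3).
  b_1=1 ≤ 1
  b_2=3 > 2
  fails at i=2 ⇒ NO

NO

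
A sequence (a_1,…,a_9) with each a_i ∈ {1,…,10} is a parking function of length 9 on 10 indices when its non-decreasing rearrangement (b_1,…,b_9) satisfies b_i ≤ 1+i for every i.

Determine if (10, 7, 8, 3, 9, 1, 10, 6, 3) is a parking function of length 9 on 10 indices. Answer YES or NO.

NO

Sorted: b = (1, 3, 3, 6, 7, 8, 9, 10, 10).
  b_1=1 ≤ 2
  b_2=3 ≤ 3
  b_3=3 ≤ 4
  b_4=6 > 5
  fails at i=4 ⇒ NO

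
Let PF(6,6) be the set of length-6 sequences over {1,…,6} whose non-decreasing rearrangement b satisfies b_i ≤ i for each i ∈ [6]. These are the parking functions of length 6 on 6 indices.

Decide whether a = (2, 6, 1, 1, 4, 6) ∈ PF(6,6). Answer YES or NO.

NO

Order a: b = (1, 1, 2, 4, 6, 6).
  b_1=1 ≤ 1
  b_2=1 ≤ 2
  b_3=2 ≤ 3
  b_4=4 ≤ 4
  b_5=6 > 5
  fails at i=5 ⇒ NO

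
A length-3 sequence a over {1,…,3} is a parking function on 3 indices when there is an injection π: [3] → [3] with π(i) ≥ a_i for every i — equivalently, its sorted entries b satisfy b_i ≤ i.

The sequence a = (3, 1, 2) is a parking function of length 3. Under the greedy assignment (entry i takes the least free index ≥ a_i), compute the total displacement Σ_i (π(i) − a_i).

0

Σπ(i) = 1+…+3 = 6; Σa = 3+1+2 = 6; disp = 6−6 = 0.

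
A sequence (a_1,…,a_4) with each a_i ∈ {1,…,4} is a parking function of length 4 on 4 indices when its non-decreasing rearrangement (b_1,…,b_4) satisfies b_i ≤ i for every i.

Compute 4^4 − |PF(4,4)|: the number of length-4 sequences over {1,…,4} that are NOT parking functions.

131

#PF = 1·5^3 = 1×125 = 125 (Pollak)
One tuple (2,3,4,4) → sorted (2,3,4,4): b_1=2>1, not a PF.
4^4 − 125 = 256 − 125 = 131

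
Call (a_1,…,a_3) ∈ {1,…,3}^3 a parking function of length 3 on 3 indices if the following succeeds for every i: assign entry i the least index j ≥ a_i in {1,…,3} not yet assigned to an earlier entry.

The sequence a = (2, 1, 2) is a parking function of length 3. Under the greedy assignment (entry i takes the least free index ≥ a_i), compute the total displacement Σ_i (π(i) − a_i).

Σπ = 3·4/2 = 6 (π permutes [3]); Σa = 2+1+2 = 5; disp = 6−5 = 1.

1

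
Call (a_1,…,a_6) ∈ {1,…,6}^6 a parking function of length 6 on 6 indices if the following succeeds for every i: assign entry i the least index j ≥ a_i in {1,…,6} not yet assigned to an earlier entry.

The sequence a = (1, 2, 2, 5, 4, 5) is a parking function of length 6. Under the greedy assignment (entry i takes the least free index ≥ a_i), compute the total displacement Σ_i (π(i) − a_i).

2

Σπ(i) = 1+…+6 = 21; Σa = 1+2+2+5+4+5 = 19; disp = 21−19 = 2.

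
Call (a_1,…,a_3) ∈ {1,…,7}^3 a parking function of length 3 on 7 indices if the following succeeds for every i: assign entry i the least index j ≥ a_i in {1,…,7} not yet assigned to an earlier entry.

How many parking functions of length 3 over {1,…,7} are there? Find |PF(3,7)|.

320

#PF = (7−3+1)·(7+1)^(3−1) = 5 · 64 = 320 [KW]
Check (7,6,5) → sorted (5,6,7): b_i ≤ 4+i ∀i, a PF.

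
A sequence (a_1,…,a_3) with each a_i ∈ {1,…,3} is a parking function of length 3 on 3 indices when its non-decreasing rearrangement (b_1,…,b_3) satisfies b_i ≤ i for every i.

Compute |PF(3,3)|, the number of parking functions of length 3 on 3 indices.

16

Count = (3−3+1)·(3+1)^(3−1) = 1 · 16 = 16 [KW]
Check (2,2,1) → sorted (1,2,2): b_i ≤ i ∀i, a PF.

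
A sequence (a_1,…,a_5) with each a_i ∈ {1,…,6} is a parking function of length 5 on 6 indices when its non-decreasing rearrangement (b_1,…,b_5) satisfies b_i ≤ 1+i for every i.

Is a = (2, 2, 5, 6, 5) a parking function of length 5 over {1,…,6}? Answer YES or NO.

Sorted: b = (2, 2, 5, 5, 6).
  b_1=2 ≤ 2
  b_2=2 ≤ 3
  b_3=5 > 4
  fails at i=3 ⇒ NO

NO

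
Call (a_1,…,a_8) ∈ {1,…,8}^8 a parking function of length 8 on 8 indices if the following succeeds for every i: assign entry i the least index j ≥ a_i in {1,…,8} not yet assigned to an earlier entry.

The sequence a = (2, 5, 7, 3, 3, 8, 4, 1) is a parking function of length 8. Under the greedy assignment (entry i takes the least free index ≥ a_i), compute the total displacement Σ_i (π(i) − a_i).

3

Σπ = 8·9/2 = 36 (π permutes [8]); Σa = 2+5+7+3+3+8+4+1 = 33; disp = 36−33 = 3.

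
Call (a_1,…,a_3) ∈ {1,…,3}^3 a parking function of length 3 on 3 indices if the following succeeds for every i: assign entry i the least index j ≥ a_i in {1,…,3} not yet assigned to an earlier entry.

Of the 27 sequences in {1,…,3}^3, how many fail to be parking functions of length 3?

|PF| = (3−3+1)·(3+1)^(3−1) = 1 · 16 = 16 (Pollak)
Example (3,3,3) → sorted (3,3,3): b_1=3>1, not a PF.
So 27 − 16 = 11 fail.

11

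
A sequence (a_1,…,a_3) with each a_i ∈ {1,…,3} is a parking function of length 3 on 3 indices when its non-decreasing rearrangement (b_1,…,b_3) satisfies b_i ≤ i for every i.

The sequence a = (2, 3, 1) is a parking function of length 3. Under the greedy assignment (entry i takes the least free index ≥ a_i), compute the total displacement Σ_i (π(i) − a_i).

Σπ(i) = 1+…+3 = 6; Σa = 2+3+1 = 6; disp = 6−6 = 0.

0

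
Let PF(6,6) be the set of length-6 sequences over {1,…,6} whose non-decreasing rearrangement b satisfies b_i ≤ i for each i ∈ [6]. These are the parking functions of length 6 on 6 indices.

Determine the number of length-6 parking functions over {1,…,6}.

Count = 1·7^5 = 1 · 16807 = 16807 [KW]
Check (6,2,3,1,1,4) → sorted (1,1,2,3,4,6): b_i ≤ i ∀i, a PF.

16807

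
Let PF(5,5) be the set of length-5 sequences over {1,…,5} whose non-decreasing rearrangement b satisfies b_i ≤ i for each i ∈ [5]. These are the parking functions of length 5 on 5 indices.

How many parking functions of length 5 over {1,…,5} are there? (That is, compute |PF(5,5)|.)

|PF(5,5)| = (5+1−5)·(5+1)^{5−1} = 1·1296 = 1296 (Konheim–Weiss)
Check (1,4,3,1,2) → sorted (1,1,2,3,4): b_i ≤ i ∀i, a PF.

1296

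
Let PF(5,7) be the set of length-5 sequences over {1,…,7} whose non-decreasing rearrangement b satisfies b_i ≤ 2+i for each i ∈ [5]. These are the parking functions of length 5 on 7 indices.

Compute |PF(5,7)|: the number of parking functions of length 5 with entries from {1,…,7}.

12288

Count = (7−5+1)·(7+1)^(5−1) = 3·4096 = 12288 (Pollak)
Example (1,3,2,5,5) → sorted (1,2,3,5,5): b_i ≤ 2+i ∀i, a PF.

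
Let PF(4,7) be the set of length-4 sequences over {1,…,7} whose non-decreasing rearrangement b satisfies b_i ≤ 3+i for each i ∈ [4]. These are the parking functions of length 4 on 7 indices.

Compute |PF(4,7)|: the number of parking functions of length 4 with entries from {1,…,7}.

|PF| = (7−4+1)·(7+1)^(4−1) = 4·512 = 2048
One tuple (5,2,1,3) → sorted (1,2,3,5): b_i ≤ 3+i ∀i, a PF.

2048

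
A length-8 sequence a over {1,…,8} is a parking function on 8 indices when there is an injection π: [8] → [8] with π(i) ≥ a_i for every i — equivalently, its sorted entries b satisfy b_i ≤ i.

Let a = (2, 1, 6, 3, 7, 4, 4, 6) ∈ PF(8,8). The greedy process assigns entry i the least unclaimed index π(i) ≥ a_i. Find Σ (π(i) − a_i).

Σπ = 36 ({1..8} each once); Σa = 2+1+6+3+7+4+4+6 = 33; disp = 36−33 = 3.

3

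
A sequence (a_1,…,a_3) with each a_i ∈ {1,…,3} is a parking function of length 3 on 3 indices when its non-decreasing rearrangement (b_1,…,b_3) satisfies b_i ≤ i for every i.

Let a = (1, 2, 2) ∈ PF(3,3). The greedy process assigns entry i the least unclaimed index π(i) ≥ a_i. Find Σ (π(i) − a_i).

Σπ(i) = 1+…+3 = 6; Σa = 1+2+2 = 5; disp = 6−5 = 1.

1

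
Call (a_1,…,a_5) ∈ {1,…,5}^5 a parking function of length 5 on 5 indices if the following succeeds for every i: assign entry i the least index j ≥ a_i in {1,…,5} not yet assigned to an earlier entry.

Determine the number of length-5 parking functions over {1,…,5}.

#PF = (5−5+1)·(5+1)^(5−1) = 1×1296 = 1296 (Konheim–Weiss)
Example (1,3,2,5,3) → sorted (1,2,3,3,5): b_i ≤ i ∀i, a PF.

1296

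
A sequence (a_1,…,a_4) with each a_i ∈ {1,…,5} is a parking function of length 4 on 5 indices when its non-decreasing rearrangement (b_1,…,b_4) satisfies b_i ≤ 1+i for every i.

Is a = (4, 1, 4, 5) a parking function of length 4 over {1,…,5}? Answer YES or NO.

Rearranged: b = (1, 4, 4, 5).
  b_1=1 ≤ 2
  b_2=4 > 3
  fails at i=2 ⇒ NO

NO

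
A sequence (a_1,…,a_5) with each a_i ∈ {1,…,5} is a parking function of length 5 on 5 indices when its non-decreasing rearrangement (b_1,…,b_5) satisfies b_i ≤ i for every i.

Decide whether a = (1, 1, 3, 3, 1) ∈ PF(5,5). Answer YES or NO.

YES

Rearranged: b = (1, 1, 1, 3, 3).
  b_1=1 ≤ 1
  b_2=1 ≤ 2
  b_3=1 ≤ 3
  b_4=3 ≤ 4
  b_5=3 ≤ 5
All bounds hold ⇒ YES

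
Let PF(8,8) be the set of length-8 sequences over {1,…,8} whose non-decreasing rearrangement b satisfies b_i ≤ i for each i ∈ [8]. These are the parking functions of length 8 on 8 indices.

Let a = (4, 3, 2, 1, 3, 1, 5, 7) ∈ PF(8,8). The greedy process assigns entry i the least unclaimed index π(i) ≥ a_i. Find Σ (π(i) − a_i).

10

Σπ = 8·9/2 = 36 (π permutes [8]); Σa = 4+3+2+1+3+1+5+7 = 26; disp = 36−26 = 10.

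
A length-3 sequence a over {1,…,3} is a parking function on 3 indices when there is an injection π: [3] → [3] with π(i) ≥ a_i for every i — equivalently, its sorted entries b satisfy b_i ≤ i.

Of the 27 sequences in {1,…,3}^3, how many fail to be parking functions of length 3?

Count = 1·4^2 = 1 · 16 = 16
Example (3,3,2) → sorted (2,3,3): b_1=2>1, not a PF.
So 27 − 16 = 11 fail.

11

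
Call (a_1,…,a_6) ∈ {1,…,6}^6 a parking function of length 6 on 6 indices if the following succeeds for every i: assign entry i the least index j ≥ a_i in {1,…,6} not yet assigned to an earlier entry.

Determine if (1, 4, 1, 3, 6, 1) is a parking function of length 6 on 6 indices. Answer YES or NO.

Order a: b = (1, 1, 1, 3, 4, 6).
  b_1=1 ≤ 1
  b_2=1 ≤ 2
  b_3=1 ≤ 3
  b_4=3 ≤ 4
  b_5=4 ≤ 5
  b_6=6 ≤ 6
All bounds hold ⇒ YES

YES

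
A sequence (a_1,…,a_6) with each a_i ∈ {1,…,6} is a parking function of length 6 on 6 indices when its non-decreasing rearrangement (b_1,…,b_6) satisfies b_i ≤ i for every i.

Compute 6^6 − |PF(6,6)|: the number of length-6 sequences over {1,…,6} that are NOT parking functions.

|PF| = 1·7^5 = 1 · 16807 = 16807 [KW]
Example (4,5,1,6,3,6) → sorted (1,3,4,5,6,6): b_2=3>2, not a PF.
Total 46656; non-PF = 46656−16807 = 29849

29849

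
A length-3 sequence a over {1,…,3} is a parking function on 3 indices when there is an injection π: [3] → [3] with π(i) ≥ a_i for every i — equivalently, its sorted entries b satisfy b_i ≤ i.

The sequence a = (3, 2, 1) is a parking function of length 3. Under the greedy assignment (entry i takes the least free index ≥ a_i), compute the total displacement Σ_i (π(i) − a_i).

0

Σπ = 6 ({1..3} each once); Σa = 3+2+1 = 6; disp = 6−6 = 0.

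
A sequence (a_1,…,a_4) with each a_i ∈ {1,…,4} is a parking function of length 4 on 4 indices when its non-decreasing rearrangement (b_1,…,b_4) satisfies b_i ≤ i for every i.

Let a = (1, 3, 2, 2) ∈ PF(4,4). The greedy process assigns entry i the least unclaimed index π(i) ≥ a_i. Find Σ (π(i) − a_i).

2

Σπ(i) = 1+…+4 = 10; Σa = 1+3+2+2 = 8; disp = 10−8 = 2.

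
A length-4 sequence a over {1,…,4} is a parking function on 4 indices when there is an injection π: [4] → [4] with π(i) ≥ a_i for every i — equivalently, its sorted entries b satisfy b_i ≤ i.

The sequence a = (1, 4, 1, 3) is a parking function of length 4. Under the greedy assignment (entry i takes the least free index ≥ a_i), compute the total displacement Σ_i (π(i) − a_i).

1

Σπ = 4·5/2 = 10 (π permutes [4]); Σa = 1+4+1+3 = 9; disp = 10−9 = 1.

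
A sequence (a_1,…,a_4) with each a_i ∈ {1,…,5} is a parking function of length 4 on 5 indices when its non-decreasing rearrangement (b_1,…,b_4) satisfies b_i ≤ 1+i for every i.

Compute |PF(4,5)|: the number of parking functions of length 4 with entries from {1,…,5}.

Count = 2·6^3 = 2·216 = 432 [KW]
E.g. (5,1,1,2) → sorted (1,1,2,5): b_i ≤ 1+i ∀i, a PF.

432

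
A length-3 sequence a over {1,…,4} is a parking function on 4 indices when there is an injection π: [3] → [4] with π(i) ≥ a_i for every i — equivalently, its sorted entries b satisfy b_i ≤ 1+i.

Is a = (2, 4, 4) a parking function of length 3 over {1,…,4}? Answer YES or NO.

Order a: b = (2, 4, 4).
  b_1=2 ≤ 2
  b_2=4 > 3
  fails at i=2 ⇒ NO

NO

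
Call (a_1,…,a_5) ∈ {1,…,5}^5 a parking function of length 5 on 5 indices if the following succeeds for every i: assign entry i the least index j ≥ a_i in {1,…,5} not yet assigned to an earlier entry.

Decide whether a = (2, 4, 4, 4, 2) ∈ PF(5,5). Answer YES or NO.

NO

Sorted: b = (2, 2, 4, 4, 4).
  b_1=2 > 1
  fails at i=1 ⇒ NO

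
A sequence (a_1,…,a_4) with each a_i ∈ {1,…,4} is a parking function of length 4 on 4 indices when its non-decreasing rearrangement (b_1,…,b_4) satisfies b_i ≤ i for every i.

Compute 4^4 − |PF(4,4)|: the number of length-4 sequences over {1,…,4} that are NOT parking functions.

#PF = (4−4+1)·(4+1)^(4−1) = 1·125 = 125
Example (4,1,4,2) → sorted (1,2,4,4): b_3=4>3, not a PF.
So 256 − 125 = 131 fail.

131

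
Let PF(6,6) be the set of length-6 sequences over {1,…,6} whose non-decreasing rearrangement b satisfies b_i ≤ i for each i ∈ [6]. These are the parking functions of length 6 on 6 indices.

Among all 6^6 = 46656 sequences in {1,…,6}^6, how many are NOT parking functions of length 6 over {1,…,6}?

Count = 1·7^5 = 1×16807 = 16807 (Konheim–Weiss)
Check (5,6,5,5,4,6) → sorted (4,5,5,5,6,6): b_1=4>1, not a PF.
So 46656 − 16807 = 29849 fail.

29849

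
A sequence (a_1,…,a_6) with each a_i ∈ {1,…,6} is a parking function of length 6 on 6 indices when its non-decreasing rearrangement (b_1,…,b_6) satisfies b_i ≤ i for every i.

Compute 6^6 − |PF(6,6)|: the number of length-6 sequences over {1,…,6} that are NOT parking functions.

29849

Count = (6+1−6)·(6+1)^{6−1} = 1·16807 = 16807
One tuple (3,2,3,2,2,4) → sorted (2,2,2,3,3,4): b_1=2>1, not a PF.
So 46656 − 16807 = 29849 fail.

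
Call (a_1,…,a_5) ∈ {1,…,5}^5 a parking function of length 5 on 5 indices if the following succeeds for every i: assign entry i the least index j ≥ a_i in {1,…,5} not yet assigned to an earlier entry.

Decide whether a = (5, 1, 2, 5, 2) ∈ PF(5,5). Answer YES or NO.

Sorted: b = (1, 2, 2, 5, 5).
  b_1=1 ≤ 1
  b_2=2 ≤ 2
  b_3=2 ≤ 3
  b_4=5 > 4
  fails at i=4 ⇒ NO

NO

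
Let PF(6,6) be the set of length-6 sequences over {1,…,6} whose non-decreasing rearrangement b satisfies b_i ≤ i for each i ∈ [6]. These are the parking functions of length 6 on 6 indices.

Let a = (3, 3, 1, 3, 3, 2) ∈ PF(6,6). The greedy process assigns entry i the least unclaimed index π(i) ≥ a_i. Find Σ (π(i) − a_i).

6

Σπ = 6·7/2 = 21 (π permutes [6]); Σa = 3+3+1+3+3+2 = 15; disp = 21−15 = 6.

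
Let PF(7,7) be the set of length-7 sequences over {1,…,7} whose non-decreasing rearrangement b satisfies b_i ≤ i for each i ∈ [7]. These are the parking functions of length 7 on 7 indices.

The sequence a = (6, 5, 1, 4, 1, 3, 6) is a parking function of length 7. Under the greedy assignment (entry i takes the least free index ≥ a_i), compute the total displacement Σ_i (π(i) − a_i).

2

Σπ(i) = 1+…+7 = 28; Σa = 6+5+1+4+1+3+6 = 26; disp = 28−26 = 2.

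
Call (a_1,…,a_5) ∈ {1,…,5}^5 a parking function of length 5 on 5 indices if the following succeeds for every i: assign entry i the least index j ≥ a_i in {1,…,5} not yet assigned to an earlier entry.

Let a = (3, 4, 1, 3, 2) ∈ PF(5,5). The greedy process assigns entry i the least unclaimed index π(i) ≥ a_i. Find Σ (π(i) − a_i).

2

Σπ = 15 ({1..5} each once); Σa = 3+4+1+3+2 = 13; disp = 15−13 = 2.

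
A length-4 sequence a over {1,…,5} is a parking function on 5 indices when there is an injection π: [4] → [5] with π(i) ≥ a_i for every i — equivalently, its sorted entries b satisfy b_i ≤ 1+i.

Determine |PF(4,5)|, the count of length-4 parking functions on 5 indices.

|PF| = 2·6^3 = 2 · 216 = 432 (Pollak)
Example (5,1,2,2) → sorted (1,2,2,5): b_i ≤ 1+i ∀i, a PF.

432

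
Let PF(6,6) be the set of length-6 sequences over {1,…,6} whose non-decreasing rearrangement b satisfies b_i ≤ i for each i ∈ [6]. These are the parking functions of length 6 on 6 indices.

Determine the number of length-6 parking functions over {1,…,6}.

16807

|PF| = (6−6+1)·(6+1)^(6−1) = 1 · 16807 = 16807 (Pollak)
E.g. (4,2,2,1,1,4) → sorted (1,1,2,2,4,4): b_i ≤ i ∀i, a PF.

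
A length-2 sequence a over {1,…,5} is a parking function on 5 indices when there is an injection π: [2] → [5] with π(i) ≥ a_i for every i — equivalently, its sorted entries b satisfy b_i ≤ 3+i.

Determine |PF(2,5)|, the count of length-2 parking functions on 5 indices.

24

#PF = (6−2)·6^(2−1) = 4×6 = 24 (Pollak)
Check (2,1) → sorted (1,2): b_i ≤ 3+i ∀i, a PF.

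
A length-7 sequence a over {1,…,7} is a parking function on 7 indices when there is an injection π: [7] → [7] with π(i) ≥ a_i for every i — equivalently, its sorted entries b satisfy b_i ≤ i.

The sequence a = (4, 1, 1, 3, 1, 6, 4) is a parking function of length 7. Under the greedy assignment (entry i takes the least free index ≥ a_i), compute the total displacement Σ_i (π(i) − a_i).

Σπ = 28 ({1..7} each once); Σa = 4+1+1+3+1+6+4 = 20; disp = 28−20 = 8.

8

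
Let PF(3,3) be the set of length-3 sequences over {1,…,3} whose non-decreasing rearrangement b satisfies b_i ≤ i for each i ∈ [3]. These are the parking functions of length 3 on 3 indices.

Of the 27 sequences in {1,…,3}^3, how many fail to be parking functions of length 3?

11

Count = 1·4^2 = 1·16 = 16
Example (2,3,2) → sorted (2,2,3): b_1=2>1, not a PF.
3^3 − 16 = 27 − 16 = 11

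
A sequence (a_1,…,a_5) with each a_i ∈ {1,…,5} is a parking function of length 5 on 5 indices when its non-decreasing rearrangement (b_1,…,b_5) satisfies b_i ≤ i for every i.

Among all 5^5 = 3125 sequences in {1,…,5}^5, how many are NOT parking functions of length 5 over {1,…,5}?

1829

#PF = (6−5)·6^(5−1) = 1·1296 = 1296 (Pollak)
One tuple (1,5,2,5,5) → sorted (1,2,5,5,5): b_3=5>3, not a PF.
5^5 − 1296 = 3125 − 1296 = 1829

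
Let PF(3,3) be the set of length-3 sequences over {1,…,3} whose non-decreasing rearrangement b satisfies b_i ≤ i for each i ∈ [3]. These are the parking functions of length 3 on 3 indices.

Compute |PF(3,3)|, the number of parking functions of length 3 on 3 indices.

16

|PF| = (3+1−3)·(3+1)^{3−1} = 1·16 = 16 (Pollak)
E.g. (2,3,1) → sorted (1,2,3): b_i ≤ i ∀i, a PF.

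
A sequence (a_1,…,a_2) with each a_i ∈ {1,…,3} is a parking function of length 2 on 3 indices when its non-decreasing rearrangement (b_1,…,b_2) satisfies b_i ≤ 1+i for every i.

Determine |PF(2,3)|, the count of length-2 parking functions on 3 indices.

8

|PF(2,3)| = (4−2)·4^(2−1) = 2·4 = 8
One tuple (1,2) → sorted (1,2): b_i ≤ 1+i ∀i, a PF.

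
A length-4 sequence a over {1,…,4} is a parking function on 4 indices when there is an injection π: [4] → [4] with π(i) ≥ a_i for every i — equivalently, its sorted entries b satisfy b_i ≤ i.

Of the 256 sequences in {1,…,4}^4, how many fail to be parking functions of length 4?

|PF(4,4)| = 1·5^3 = 1 · 125 = 125 [KW]
E.g. (3,3,2,4) → sorted (2,3,3,4): b_1=2>1, not a PF.
4^4 − 125 = 256 − 125 = 131

131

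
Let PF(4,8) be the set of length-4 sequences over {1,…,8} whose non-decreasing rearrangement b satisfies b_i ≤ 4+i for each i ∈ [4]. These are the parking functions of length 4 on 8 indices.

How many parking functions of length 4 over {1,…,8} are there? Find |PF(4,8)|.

|PF| = (8−4+1)·(8+1)^(4−1) = 5×729 = 3645 [KW]
Check (4,1,3,6) → sorted (1,3,4,6): b_i ≤ 4+i ∀i, a PF.

3645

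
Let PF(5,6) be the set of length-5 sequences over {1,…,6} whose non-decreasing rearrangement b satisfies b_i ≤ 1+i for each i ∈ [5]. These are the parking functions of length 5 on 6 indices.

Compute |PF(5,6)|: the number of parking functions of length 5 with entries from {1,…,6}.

4802

|PF| = (6+1−5)·(6+1)^{5−1} = 2·2401 = 4802 (Konheim–Weiss)
Check (4,1,3,5,6) → sorted (1,3,4,5,6): b_i ≤ 1+i ∀i, a PF.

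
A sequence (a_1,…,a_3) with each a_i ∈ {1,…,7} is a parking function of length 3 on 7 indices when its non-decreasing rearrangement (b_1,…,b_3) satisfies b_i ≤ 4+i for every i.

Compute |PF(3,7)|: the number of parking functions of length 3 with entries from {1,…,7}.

320

|PF(3,7)| = (8−3)·8^(3−1) = 5 · 64 = 320
Example (5,5,4) → sorted (4,5,5): b_i ≤ 4+i ∀i, a PF.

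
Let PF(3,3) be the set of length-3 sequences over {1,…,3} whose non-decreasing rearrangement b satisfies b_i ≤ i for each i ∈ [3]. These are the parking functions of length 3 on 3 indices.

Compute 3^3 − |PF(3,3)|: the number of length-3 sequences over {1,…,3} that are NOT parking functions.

11

Count = (4−3)·4^(3−1) = 1 · 16 = 16 (Konheim–Weiss)
Example (3,3,3) → sorted (3,3,3): b_1=3>1, not a PF.
So 27 − 16 = 11 fail.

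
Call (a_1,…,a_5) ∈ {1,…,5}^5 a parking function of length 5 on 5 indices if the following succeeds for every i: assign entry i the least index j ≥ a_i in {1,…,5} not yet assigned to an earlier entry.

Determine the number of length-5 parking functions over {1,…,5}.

Count = (5+1−5)·(5+1)^{5−1} = 1 · 1296 = 1296
Check (4,1,2,2,2) → sorted (1,2,2,2,4): b_i ≤ i ∀i, a PF.

1296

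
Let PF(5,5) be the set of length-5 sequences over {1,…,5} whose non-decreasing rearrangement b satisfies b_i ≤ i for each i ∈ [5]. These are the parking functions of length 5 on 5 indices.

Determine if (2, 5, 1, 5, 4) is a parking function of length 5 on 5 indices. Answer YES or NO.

Rearranged: b = (1, 2, 4, 5, 5).
  b_1=1 ≤ 1
  b_2=2 ≤ 2
  b_3=4 > 3
  fails at i=3 ⇒ NO

NO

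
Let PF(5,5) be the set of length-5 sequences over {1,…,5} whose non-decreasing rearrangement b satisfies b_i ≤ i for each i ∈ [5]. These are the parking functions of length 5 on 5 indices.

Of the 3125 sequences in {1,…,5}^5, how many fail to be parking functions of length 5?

1829

|PF(5,5)| = 1·6^4 = 1·1296 = 1296 (Pollak)
E.g. (3,5,2,2,5) → sorted (2,2,3,5,5): b_1=2>1, not a PF.
So 3125 − 1296 = 1829 fail.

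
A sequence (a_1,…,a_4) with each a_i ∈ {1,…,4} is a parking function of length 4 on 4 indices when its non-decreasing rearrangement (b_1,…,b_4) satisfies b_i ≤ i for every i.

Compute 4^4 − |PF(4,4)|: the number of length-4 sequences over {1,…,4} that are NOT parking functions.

|PF(4,4)| = (5−4)·5^(4−1) = 1×125 = 125 [KW]
Example (4,1,3,3) → sorted (1,3,3,4): b_2=3>2, not a PF.
4^4 − 125 = 256 − 125 = 131

131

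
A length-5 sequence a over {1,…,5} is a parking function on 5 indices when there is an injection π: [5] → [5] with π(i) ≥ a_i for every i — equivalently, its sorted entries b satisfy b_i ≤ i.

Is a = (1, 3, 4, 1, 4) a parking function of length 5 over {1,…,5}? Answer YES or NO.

Rearranged: b = (1, 1, 3, 4, 4).
  b_1=1 ≤ 1
  b_2=1 ≤ 2
  b_3=3 ≤ 3
  b_4=4 ≤ 4
  b_5=4 ≤ 5
All bounds hold ⇒ YES

YES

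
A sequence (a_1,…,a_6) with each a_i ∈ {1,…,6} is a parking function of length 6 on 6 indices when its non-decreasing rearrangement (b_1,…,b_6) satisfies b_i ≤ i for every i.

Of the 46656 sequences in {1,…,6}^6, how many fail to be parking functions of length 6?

29849

|PF| = (7−6)·7^(6−1) = 1×16807 = 16807
E.g. (5,5,5,6,3,3) → sorted (3,3,5,5,5,6): b_1=3>1, not a PF.
Total 46656; non-PF = 46656−16807 = 29849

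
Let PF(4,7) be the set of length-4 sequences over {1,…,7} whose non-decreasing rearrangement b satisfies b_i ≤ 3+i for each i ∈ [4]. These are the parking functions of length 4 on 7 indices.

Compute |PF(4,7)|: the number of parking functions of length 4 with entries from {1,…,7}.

|PF(4,7)| = (7+1−4)·(7+1)^{4−1} = 4×512 = 2048 [KW]
One tuple (6,3,6,2) → sorted (2,3,6,6): b_i ≤ 3+i ∀i, a PF.

2048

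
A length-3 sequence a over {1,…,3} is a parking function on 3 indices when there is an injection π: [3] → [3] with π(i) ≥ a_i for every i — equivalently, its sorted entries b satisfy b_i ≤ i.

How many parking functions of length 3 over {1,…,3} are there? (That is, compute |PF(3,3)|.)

|PF| = (3−3+1)·(3+1)^(3−1) = 1 · 16 = 16 (Konheim–Weiss)
One tuple (2,1,1) → sorted (1,1,2): b_i ≤ i ∀i, a PF.

16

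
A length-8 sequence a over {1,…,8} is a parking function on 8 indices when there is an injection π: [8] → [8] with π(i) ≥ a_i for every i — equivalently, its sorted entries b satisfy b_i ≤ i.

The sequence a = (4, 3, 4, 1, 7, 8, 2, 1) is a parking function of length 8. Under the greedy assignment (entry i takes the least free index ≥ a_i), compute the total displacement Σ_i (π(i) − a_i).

Σπ(i) = 1+…+8 = 36; Σa = 4+3+4+1+7+8+2+1 = 30; disp = 36−30 = 6.

6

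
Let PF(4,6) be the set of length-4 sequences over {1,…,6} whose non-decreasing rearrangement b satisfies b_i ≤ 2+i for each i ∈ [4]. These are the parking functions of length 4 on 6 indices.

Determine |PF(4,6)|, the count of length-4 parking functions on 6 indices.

1029

#PF = 3·7^3 = 3×343 = 1029 (Pollak)
E.g. (4,6,3,3) → sorted (3,3,4,6): b_i ≤ 2+i ∀i, a PF.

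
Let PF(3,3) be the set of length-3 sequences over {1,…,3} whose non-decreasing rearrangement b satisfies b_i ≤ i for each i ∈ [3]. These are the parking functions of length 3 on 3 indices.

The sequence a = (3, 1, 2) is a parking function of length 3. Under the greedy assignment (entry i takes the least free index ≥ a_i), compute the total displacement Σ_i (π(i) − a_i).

Σπ(i) = 1+…+3 = 6; Σa = 3+1+2 = 6; disp = 6−6 = 0.

0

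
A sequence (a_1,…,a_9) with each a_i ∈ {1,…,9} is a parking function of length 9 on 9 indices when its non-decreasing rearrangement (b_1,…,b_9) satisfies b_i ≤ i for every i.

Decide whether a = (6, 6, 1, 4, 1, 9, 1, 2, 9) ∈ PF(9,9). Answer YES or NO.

Rearranged: b = (1, 1, 1, 2, 4, 6, 6, 9, 9).
  b_1=1 ≤ 1
  b_2=1 ≤ 2
  b_3=1 ≤ 3
  b_4=2 ≤ 4
  b_5=4 ≤ 5
  b_6=6 ≤ 6
  b_7=6 ≤ 7
  b_8=9 > 8
  fails at i=8 ⇒ NO

NO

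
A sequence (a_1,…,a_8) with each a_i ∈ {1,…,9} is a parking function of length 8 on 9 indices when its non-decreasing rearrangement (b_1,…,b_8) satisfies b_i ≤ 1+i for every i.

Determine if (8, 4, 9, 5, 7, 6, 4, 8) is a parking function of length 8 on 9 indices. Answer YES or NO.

NO

Order a: b = (4, 4, 5, 6, 7, 8, 8, 9).
  b_1=4 > 2
  fails at i=1 ⇒ NO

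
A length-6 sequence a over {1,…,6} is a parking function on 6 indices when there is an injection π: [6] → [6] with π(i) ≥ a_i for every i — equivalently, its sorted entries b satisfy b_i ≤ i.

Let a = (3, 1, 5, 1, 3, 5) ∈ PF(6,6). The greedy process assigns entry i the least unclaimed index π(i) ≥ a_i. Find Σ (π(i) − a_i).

Σπ(i) = 1+…+6 = 21; Σa = 3+1+5+1+3+5 = 18; disp = 21−18 = 3.

3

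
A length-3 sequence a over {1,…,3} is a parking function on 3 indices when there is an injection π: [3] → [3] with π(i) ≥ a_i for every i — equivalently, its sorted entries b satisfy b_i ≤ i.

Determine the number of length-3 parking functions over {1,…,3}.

#PF = (3+1−3)·(3+1)^{3−1} = 1×16 = 16
Check (2,2,1) → sorted (1,2,2): b_i ≤ i ∀i, a PF.

16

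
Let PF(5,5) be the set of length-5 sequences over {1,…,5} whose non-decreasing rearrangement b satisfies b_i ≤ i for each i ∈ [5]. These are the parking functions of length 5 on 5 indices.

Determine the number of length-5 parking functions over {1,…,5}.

#PF = (5−5+1)·(5+1)^(5−1) = 1 · 1296 = 1296
Example (3,2,5,1,4) → sorted (1,2,3,4,5): b_i ≤ i ∀i, a PF.

1296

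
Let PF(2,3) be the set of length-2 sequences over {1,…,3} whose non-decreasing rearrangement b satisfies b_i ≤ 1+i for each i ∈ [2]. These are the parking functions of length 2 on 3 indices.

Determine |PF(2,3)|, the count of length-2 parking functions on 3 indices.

8

|PF| = 2·4^1 = 2·4 = 8 [KW]
Example (2,3) → sorted (2,3): b_i ≤ 1+i ∀i, a PF.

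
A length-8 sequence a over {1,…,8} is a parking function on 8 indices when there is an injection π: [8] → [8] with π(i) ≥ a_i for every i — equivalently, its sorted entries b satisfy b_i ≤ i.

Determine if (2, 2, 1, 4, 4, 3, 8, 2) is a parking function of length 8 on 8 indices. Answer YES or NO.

Rearranged: b = (1, 2, 2, 2, 3, 4, 4, 8).
  b_1=1 ≤ 1
  b_2=2 ≤ 2
  b_3=2 ≤ 3
  b_4=2 ≤ 4
  b_5=3 ≤ 5
  b_6=4 ≤ 6
  b_7=4 ≤ 7
  b_8=8 ≤ 8
All bounds hold ⇒ YES

YES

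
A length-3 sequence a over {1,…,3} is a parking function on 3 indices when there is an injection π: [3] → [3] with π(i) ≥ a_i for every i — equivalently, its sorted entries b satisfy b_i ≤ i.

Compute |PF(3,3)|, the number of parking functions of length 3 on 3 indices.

Count = 1·4^2 = 1·16 = 16 (Konheim–Weiss)
Example (1,2,1) → sorted (1,1,2): b_i ≤ i ∀i, a PF.

16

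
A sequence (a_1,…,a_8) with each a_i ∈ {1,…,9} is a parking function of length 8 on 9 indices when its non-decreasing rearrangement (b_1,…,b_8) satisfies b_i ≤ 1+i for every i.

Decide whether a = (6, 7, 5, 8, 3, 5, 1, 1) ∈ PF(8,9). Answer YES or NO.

Sorted: b = (1, 1, 3, 5, 5, 6, 7, 8).
  b_1=1 ≤ 2
  b_2=1 ≤ 3
  b_3=3 ≤ 4
  b_4=5 ≤ 5
  b_5=5 ≤ 6
  b_6=6 ≤ 7
  b_7=7 ≤ 8
  b_8=8 ≤ 9
All bounds hold ⇒ YES

YES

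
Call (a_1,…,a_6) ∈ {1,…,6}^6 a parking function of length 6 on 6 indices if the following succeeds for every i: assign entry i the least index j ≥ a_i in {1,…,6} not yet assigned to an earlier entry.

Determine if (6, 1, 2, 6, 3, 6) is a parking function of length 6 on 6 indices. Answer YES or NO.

NO

Rearranged: b = (1, 2, 3, 6, 6, 6).
  b_1=1 ≤ 1
  b_2=2 ≤ 2
  b_3=3 ≤ 3
  b_4=6 > 4
  fails at i=4 ⇒ NO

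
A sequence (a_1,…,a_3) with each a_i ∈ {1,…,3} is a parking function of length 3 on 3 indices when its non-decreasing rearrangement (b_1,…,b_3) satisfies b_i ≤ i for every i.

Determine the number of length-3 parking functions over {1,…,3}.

16

|PF| = (3+1−3)·(3+1)^{3−1} = 1×16 = 16
One tuple (1,1,1) → sorted (1,1,1): b_i ≤ i ∀i, a PF.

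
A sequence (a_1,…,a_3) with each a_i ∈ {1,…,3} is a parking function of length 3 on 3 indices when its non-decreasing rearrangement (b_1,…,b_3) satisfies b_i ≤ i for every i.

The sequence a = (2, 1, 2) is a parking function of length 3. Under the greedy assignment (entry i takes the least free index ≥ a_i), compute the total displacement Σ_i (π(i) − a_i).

Σπ = 3·4/2 = 6 (π permutes [3]); Σa = 2+1+2 = 5; disp = 6−5 = 1.

1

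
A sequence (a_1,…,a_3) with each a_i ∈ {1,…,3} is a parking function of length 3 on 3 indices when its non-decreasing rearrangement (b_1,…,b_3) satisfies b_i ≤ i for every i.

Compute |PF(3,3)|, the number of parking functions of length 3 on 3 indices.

|PF| = (3−3+1)·(3+1)^(3−1) = 1·16 = 16 (Konheim–Weiss)
Check (1,2,2) → sorted (1,2,2): b_i ≤ i ∀i, a PF.

16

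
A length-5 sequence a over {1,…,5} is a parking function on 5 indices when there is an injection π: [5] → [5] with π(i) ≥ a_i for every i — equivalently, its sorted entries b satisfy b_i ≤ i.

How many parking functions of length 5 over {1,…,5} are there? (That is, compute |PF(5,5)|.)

|PF(5,5)| = 1·6^4 = 1×1296 = 1296 [KW]
One tuple (1,3,3,4,2) → sorted (1,2,3,3,4): b_i ≤ i ∀i, a PF.

1296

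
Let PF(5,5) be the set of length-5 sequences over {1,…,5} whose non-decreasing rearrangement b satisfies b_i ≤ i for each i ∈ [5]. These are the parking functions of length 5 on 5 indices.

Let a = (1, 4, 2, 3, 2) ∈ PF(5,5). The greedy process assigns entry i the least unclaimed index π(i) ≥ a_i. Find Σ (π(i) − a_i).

3

Σπ = 15 ({1..5} each once); Σa = 1+4+2+3+2 = 12; disp = 15−12 = 3.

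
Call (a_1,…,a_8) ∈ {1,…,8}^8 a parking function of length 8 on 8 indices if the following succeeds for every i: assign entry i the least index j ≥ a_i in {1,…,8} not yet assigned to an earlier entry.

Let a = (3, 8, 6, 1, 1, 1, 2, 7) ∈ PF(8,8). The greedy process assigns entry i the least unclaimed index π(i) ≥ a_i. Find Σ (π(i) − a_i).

Σπ = 8·9/2 = 36 (π permutes [8]); Σa = 3+8+6+1+1+1+2+7 = 29; disp = 36−29 = 7.

7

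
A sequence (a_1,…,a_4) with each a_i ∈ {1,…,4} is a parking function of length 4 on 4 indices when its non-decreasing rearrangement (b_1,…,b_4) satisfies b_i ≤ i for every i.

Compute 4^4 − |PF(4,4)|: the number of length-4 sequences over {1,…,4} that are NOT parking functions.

131

|PF| = (4+1−4)·(4+1)^{4−1} = 1×125 = 125 (Pollak)
Check (3,4,2,4) → sorted (2,3,4,4): b_1=2>1, not a PF.
So 256 − 125 = 131 fail.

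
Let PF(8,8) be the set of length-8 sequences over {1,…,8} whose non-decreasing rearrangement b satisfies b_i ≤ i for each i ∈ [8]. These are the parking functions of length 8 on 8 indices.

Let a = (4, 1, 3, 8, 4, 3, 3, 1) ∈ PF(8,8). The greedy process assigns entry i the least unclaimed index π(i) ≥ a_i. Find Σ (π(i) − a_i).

Σπ(i) = 1+…+8 = 36; Σa = 4+1+3+8+4+3+3+1 = 27; disp = 36−27 = 9.

9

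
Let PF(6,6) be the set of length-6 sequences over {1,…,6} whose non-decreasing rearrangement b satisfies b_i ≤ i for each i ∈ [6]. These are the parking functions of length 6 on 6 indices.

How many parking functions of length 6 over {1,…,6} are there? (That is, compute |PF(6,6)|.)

16807

Count = 1·7^5 = 1 · 16807 = 16807
E.g. (6,2,1,2,2,3) → sorted (1,2,2,2,3,6): b_i ≤ i ∀i, a PF.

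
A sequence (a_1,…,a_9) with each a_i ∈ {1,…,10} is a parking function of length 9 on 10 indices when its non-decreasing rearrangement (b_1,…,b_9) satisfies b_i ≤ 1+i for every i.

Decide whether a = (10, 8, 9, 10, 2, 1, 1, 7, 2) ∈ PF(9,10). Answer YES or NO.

NO

Sorted: b = (1, 1, 2, 2, 7, 8, 9, 10, 10).
  b_1=1 ≤ 2
  b_2=1 ≤ 3
  b_3=2 ≤ 4
  b_4=2 ≤ 5
  b_5=7 > 6
  fails at i=5 ⇒ NO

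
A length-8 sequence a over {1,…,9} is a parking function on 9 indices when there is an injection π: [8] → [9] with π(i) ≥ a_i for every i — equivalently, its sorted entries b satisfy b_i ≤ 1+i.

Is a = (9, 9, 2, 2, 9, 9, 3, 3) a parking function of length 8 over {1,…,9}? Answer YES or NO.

Order a: b = (2, 2, 3, 3, 9, 9, 9, 9).
  b_1=2 ≤ 2
  b_2=2 ≤ 3
  b_3=3 ≤ 4
  b_4=3 ≤ 5
  b_5=9 > 6
  fails at i=5 ⇒ NO

NO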